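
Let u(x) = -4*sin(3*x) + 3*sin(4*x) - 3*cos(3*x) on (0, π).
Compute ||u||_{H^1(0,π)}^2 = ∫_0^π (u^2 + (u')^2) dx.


||u||_{H^1(0,π)}^2 = -1440/7 + 403*π/2

u'(x) = 9*sin(3*x) - 12*cos(3*x) + 12*cos(4*x).
Expand u² and (u')² and integrate term by term on (0, π), using: for integers n ≥ 1, ∫_0^π sin²(nx) dx = ∫_0^π cos²(nx) dx = π/2; for n ≠ n', ∫_0^π sin(nx)sin(n'x) dx = ∫_0^π cos(nx)cos(n'x) dx = 0; and by product-to-sum, ∫_0^π sin(nx)cos(n'x) dx = ½∫_0^π [sin((n+n')x) + sin((n−n')x)] dx, which is 0 when n+n' is even and 2n/(n²−n'²) when n+n' is odd (it need not vanish on (0, π)).
  u² squared terms: (-4)²·∫sin(3x)² dx = 16·π/2 = 8*π;  (-3)²·∫cos(3x)² dx = 9·π/2 = 9*π/2;  (3)²·∫sin(4x)² dx = 9·π/2 = 9*π/2.
  u² cross terms: 2·(-4)·(-3)·∫sin(3x)·cos(3x) dx = 24·(0) = 0;  2·(-4)·(3)·∫sin(3x)·sin(4x) dx = -24·(0) = 0;  2·(-3)·(3)·∫cos(3x)·sin(4x) dx = -18·(8/7) = -144/7.
  So ∫_0^π u² dx = 8*π + 9*π/2 + 9*π/2 + 0 + 0 − 144/7 = -144/7 + 17*π.
  (u')² squared terms: (-12)²·∫cos(3x)² dx = 144·π/2 = 72*π;  (9)²·∫sin(3x)² dx = 81·π/2 = 81*π/2;  (12)²·∫cos(4x)² dx = 144·π/2 = 72*π.
  (u')² cross terms: 2·(-12)·(9)·∫cos(3x)·sin(3x) dx = -216·(0) = 0;  2·(-12)·(12)·∫cos(3x)·cos(4x) dx = -288·(0) = 0;  2·(9)·(12)·∫sin(3x)·cos(4x) dx = 216·(-6/7) = -1296/7.
  So ∫_0^π (u')² dx = 72*π + 81*π/2 + 72*π + 0 + 0 − 1296/7 = -1296/7 + 369*π/2.
||u||_{H^1}^2 = (-144/7 + 17*π) + (-1296/7 + 369*π/2) = -1440/7 + 403*π/2.


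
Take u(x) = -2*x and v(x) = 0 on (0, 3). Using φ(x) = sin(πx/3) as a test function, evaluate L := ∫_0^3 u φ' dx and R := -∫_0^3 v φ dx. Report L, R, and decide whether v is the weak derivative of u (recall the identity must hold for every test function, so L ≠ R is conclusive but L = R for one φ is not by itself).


LHS = 12/π, RHS = 0. No, v is not the weak derivative of u.

u(x) = -2*x, classical derivative u'(x) = -2.
φ(x) = sin(πx/3), so φ'(x) = π*cos(π*x/3)/3.
Note φ(0) = φ(3) = 0, so the boundary term u·φ vanishes.
LHS = ∫_0^3 u(x) φ'(x) dx = ∫_0^3 (-2*π*x*cos(π*x/3)/3) dx. Term by term:
  ∫_0^3 -2*π*x*cos(π*x/3)/3 dx = 12/π.
So LHS = 12/π.
∫_0^3 v(x) φ(x) dx = ∫_0^3 (0) dx. Term by term:
  ∫_0^3 0 dx = 0.
So RHS = -∫_0^3 v(x) φ(x) dx = 0.
LHS − RHS = 12/π ≠ 0, so the identity fails.
(For a valid weak derivative the identity must hold for EVERY test function, in particular this one. The failure shows v is NOT the weak derivative of u.)
Correct weak derivative would be u'(x) = -2.


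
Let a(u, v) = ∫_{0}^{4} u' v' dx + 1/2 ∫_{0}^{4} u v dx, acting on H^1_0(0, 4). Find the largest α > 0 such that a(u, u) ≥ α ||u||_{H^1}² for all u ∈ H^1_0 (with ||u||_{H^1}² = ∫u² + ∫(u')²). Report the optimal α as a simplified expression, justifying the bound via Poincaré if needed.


α = (8 + π^2)/(π^2 + 16)

Coercivity of a(·,·) on H^1_0(0, 4) means a(u, u) ≥ α ||u||_{H^1}² for every u ∈ H^1_0.
The interval has length L = 4, and Poincaré/coercivity depend only on L. Here a(u, u) = ∫(u')² + (1/2)·∫u².
Here 0 < c = 1/2 < 1. The condition a(u,u) ≥ α||u||_{H^1}² reads (1−α)∫(u')² ≥ (α−c)∫u². Any admissible α is ≤ 1 (rapidly oscillating u have ∫u²/∫(u')² → 0), and α = 1 would force 0 ≥ (1−c)∫u², impossible since c < 1; so 1−α > 0. By the sharp Poincaré inequality on H^1_0 of an interval of length L, ∫(u')² ≥ (π/L)²∫u² with equality for the first sine mode sin(π(x−x₀)/L) (x₀ the left endpoint), so the inequality holds for all u iff (1−α)(π/L)² ≥ α − c, i.e. α ≤ ((π/L)² + c)/((π/L)² + 1) = (1 + c(L/π)²)/(1 + (L/π)²). With (π/L)² = π^2/16 and c = 1/2, the largest admissible constant is α = ((π/L)² + c)/((π/L)² + 1).
Simplifying, α = (8 + π^2)/(π^2 + 16).


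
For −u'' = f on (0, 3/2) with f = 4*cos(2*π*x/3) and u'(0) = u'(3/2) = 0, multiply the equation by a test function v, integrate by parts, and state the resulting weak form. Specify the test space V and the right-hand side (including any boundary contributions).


V = H^1(0, 3/2) (no boundary constraint on v; u is determined up to an additive constant); weak form: ∫_0^3/2 u'v' dx = ∫_0^3/2 (4*cos(2*π*x/3)) v dx for all v ∈ V.

Multiply both sides by a test function v and integrate from 0 to 3/2:
  ∫_0^3/2 −u''(x) v(x) dx = ∫_0^3/2 f(x) v(x) dx.
Integrate the LHS by parts once:
  ∫_0^3/2 −u'' v dx = −[u'(x) v(x)]_0^3/2 + ∫_0^3/2 u'(x) v'(x) dx.
Thus ∫_0^3/2 u'(x) v'(x) dx = ∫_0^3/2 f(x) v(x) dx + [u'(x) v(x)]_0^3/2.
Choose V so that boundary terms are either known or forced to vanish.
u has homogeneous Neumann: u'(0) = u'(3/2) = 0. So [u' v]_0^3/2 = 0·v(3/2) − 0·v(0) = 0 for any v; take V = H^1(0, 3/2).
Weak formulation: find u (satisfying any essential BC) such that ∫_0^3/2 u'(x) v'(x) dx = ∫_0^3/2 f v dx for all v ∈ V (homogeneous Neumann, so boundary terms vanish).
Substituting f(x) = 4*cos(2*π*x/3), the right-hand side is ∫_0^3/2 (4*cos(2*π*x/3)) v dx.
Compatibility check (pure Neumann): taking v ≡ 1 ∈ V gives 0 = ∫_0^3/2 f dx + (0) − (0), i.e. ∫_0^3/2 f dx must equal u'(0) − u'(3/2) = 0. Indeed ∫_0^3/2 (4*cos(2*π*x/3)) dx = 0, so the data are compatible. The solution is then unique only up to an additive constant (fix it e.g. by requiring ∫_0^3/2 u dx = 0).


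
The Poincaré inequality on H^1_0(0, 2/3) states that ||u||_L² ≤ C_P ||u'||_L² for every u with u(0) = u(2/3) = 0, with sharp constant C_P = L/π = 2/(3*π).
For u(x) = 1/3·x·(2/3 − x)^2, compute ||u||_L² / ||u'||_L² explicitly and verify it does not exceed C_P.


||u||_L² / ||u'||_L² = sqrt(14)/21 < C_P = 2/(3*π).

u(x) = 1/3·x·(2/3 − x)^2, so u'(x) = (3*x - 2)*(9*x - 2)/27.
u(x) = 1/3·x·(2/3 − x)^2 vanishes at x = 0 and x = 2/3, so u ∈ H^1_0(0, 2/3). Differentiate via the product rule and integrate the resulting polynomials term by term.
  ∫_0^2/3 u² dx = ∫_0^2/3 (x^6/9 - 8*x^5/27 + 8*x^4/27 - 32*x^3/243 + 16*x^2/729) dx. Term by term:
    ∫_0^2/3 x^6/9 dx = 128/137781;  ∫_0^2/3 -8*x^5/27 dx = -256/59049;  ∫_0^2/3 8*x^4/27 dx = 256/32805;
    ∫_0^2/3 -32*x^3/243 dx = -128/19683;  ∫_0^2/3 16*x^2/729 dx = 128/59049.
  Sum: 128/137781 − 256/59049 + 256/32805 − 128/19683 + 128/59049 = 128/2066715.
  ∫_0^2/3 (u')² dx = ∫_0^2/3 (x^4 - 16*x^3/9 + 88*x^2/81 - 64*x/243 + 16/729) dx. Term by term:
    ∫_0^2/3 x^4 dx = 32/1215;  ∫_0^2/3 -16*x^3/9 dx = -64/729;  ∫_0^2/3 88*x^2/81 dx = 704/6561;
    ∫_0^2/3 -64*x/243 dx = -128/2187;  ∫_0^2/3 16/729 dx = 32/2187.
  Sum: 32/1215 − 64/729 + 704/6561 − 128/2187 + 32/2187 = 64/32805.
∫_0^2/3 u² dx = 128/2066715, so ||u||_L² = 8*sqrt(70)/8505.
∫_0^2/3 (u')² dx = 64/32805, so ||u'||_L² = 8*sqrt(5)/405.
Ratio ||u||_L² / ||u'||_L² = sqrt(14)/21.
Sharp Poincaré constant on H^1_0(0, 2/3) is C_P = L/π = 2/(3*π), achieved by sin(3*π/2·x).
A polynomial bump cannot attain the sharp Poincaré constant (only the first sine eigenfunction does), so the ratio is strictly less than C_P, consistent with ||u||_L² ≤ C_P ||u'||_L².


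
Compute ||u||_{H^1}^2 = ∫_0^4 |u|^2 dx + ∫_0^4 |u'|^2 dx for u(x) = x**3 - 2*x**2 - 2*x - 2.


||u||_{H^1}^2 = 77536/105

The H^1 norm (squared) on an interval (0, L) is
  ||u||_{H^1}^2 = ∫_0^L u(x)^2 dx + ∫_0^L u'(x)^2 dx.
Compute u'(x) = 3*x**2 - 4*x - 2.
Then u(x)^2 = x**6 - 4*x**5 + 4*x**3 + 12*x**2 + 8*x + 4 and u'(x)^2 = 9*x**4 - 24*x**3 + 4*x**2 + 16*x + 4.
Integrate each monomial from 0 to 4 using ∫_0^4 c·x^n dx = c·4^(n+1)/(n+1):
  ∫_0^4 u(x)^2 dx = ∫_0^4 (x^6 - 4*x^5 + 4*x^3 + 12*x^2 + 8*x + 4) dx. Term by term:
    ∫_0^4 x^6 dx = 16384/7;  ∫_0^4 -4*x^5 dx = -8192/3;  ∫_0^4 4*x^3 dx = 256;
    ∫_0^4 12*x^2 dx = 256;  ∫_0^4 8*x dx = 64;  ∫_0^4 4 dx = 16.
  Sum: 16384/7 − 8192/3 + 256 + 256 + 64 + 16 = 4240/21.
  ∫_0^4 u'(x)^2 dx = ∫_0^4 (9*x^4 - 24*x^3 + 4*x^2 + 16*x + 4) dx. Term by term:
    ∫_0^4 9*x^4 dx = 9216/5;  ∫_0^4 -24*x^3 dx = -1536;  ∫_0^4 4*x^2 dx = 256/3;
    ∫_0^4 16*x dx = 128;  ∫_0^4 4 dx = 16.
  Sum: 9216/5 − 1536 + 256/3 + 128 + 16 = 8048/15.
Adding: ||u||_{H^1}^2 = 4240/21 + 8048/15 = 77536/105.


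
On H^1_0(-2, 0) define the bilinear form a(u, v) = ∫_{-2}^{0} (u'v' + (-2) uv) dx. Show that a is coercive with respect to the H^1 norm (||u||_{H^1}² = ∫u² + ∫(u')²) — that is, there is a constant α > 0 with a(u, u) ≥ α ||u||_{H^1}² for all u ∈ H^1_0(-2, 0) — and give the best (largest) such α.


α = (-8 + π^2)/(4 + π^2)

Coercivity of a(·,·) on H^1_0(-2, 0) means a(u, u) ≥ α ||u||_{H^1}² for every u ∈ H^1_0.
The interval has length L = 2, and Poincaré/coercivity depend only on L. Here a(u, u) = ∫(u')² + (-2)·∫u².
Here c = -2 < 0 with |c| < (π/L)² = π^2/4, so coercivity still holds. The condition a(u,u) ≥ α||u||_{H^1}² reads (1−α)∫(u')² ≥ (α−c)∫u². Any admissible α is ≤ 1 (rapidly oscillating u have ∫u²/∫(u')² → 0), and α = 1 would force 0 ≥ (1−c)∫u², impossible since c < 1; so 1−α > 0. By the sharp Poincaré inequality on H^1_0 of an interval of length L, ∫(u')² ≥ (π/L)²∫u² with equality for the first sine mode sin(π(x−x₀)/L) (x₀ the left endpoint), so the inequality holds for all u iff (1−α)(π/L)² ≥ α − c, i.e. α ≤ ((π/L)² + c)/((π/L)² + 1) = (1 + c(L/π)²)/(1 + (L/π)²). (Direct route, valid since c ≤ 0: Poincaré gives c∫u² ≥ c(L/π)²∫(u')², so a(u,u) ≥ (1 + c(L/π)²)∫(u')², while ||u||_{H^1}² ≤ (1 + (L/π)²)∫(u')²; dividing yields the same α.) With (π/L)² = π^2/4 and c = -2, the largest admissible constant is α = ((π/L)² + c)/((π/L)² + 1).
Simplifying, α = (-8 + π^2)/(4 + π^2).


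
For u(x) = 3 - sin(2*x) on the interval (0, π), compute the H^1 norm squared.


||u||_{H^1(0,π)}^2 = 23*π/2

u'(x) = -2*cos(2*x).
Expand u² and (u')² and integrate term by term on (0, π), using: for integers n ≥ 1, ∫_0^π sin²(nx) dx = ∫_0^π cos²(nx) dx = π/2; for n ≠ n', ∫_0^π sin(nx)sin(n'x) dx = ∫_0^π cos(nx)cos(n'x) dx = 0; and by product-to-sum, ∫_0^π sin(nx)cos(n'x) dx = ½∫_0^π [sin((n+n')x) + sin((n−n')x)] dx, which is 0 when n+n' is even and 2n/(n²−n'²) when n+n' is odd (it need not vanish on (0, π)). For the constant mode: ∫_0^π 1 dx = π, ∫_0^π cos(nx) dx = 0, ∫_0^π sin(nx) dx = (1−(−1)^n)/n.
  u² squared terms: (3)²·∫1 dx = 9·π = 9*π;  (-1)²·∫sin(2x)² dx = 1·π/2 = π/2.
  u² cross terms: 2·(3)·(-1)·∫1·sin(2x) dx = -6·(0) = 0.
  So ∫_0^π u² dx = 9*π + π/2 + 0 = 19*π/2.
  (u')² squared terms: (-2)²·∫cos(2x)² dx = 4·π/2 = 2*π.
  So ∫_0^π (u')² dx = 2*π.
||u||_{H^1}^2 = (19*π/2) + (2*π) = 23*π/2.


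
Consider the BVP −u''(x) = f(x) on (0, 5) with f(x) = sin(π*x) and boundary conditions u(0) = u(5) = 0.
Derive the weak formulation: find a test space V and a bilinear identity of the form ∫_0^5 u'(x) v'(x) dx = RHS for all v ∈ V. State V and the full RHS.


V = H^1_0(0, 5) (so v(0) = v(5) = 0); weak form: ∫_0^5 u'v' dx = ∫_0^5 (sin(π*x)) v dx for all v ∈ V.

Multiply both sides by a test function v and integrate from 0 to 5:
  ∫_0^5 −u''(x) v(x) dx = ∫_0^5 f(x) v(x) dx.
Integrate the LHS by parts once:
  ∫_0^5 −u'' v dx = −[u'(x) v(x)]_0^5 + ∫_0^5 u'(x) v'(x) dx.
Thus ∫_0^5 u'(x) v'(x) dx = ∫_0^5 f(x) v(x) dx + [u'(x) v(x)]_0^5.
Choose V so that boundary terms are either known or forced to vanish.
u is Dirichlet: u(0) = u(5) = 0. Let V = H^1_0(0, 5); then v(0) = v(5) = 0, and [u' v]_0^5 = 0.
Weak formulation: find u (satisfying any essential BC) such that ∫_0^5 u'(x) v'(x) dx = ∫_0^5 f v dx for all v ∈ V.
Substituting f(x) = sin(π*x), the right-hand side is ∫_0^5 (sin(π*x)) v dx.


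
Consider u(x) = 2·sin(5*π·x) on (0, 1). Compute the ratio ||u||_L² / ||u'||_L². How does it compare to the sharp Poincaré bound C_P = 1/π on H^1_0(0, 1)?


||u||_L² / ||u'||_L² = 1/(5*π) < C_P = 1/π.

u(x) = 2·sin(5*π·x), so u'(x) = 10*π*cos(5*π*x).
Writing u(x) = A·sin(kπx/L) with A = 2 and k = 5, use ∫_0^L sin²(kπx/L) dx = L/2 and ∫_0^L cos²(kπx/L) dx = L/2.
u² = 4·sin²(5*π·x) and (u')² = 100*π^2·cos²(5*π·x), and each of sin², cos² integrates to L/2 = 1/2 over (0, 1).
∫_0^1 u² dx = 2, so ||u||_L² = sqrt(2).
∫_0^1 (u')² dx = 50*π^2, so ||u'||_L² = 5*sqrt(2)*π.
Ratio ||u||_L² / ||u'||_L² = 1/(5*π).
Sharp Poincaré constant on H^1_0(0, 1) is C_P = L/π = 1/π, achieved by sin(π·x).
This is the k = 5 harmonic; the ratio L/(kπ) is strictly less than C_P = L/π, consistent with the sharp inequality ||u||_L² ≤ C_P ||u'||_L².


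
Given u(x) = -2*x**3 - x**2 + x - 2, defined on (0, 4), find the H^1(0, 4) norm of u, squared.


||u||_{H^1}^2 = 2169652/105

The H^1 norm (squared) on an interval (0, L) is
  ||u||_{H^1}^2 = ∫_0^L u(x)^2 dx + ∫_0^L u'(x)^2 dx.
Compute u'(x) = -6*x**2 - 2*x + 1.
Then u(x)^2 = 4*x**6 + 4*x**5 - 3*x**4 + 6*x**3 + 5*x**2 - 4*x + 4 and u'(x)^2 = 36*x**4 + 24*x**3 - 8*x**2 - 4*x + 1.
Integrate each monomial from 0 to 4 using ∫_0^4 c·x^n dx = c·4^(n+1)/(n+1):
  ∫_0^4 u(x)^2 dx = ∫_0^4 (4*x^6 + 4*x^5 - 3*x^4 + 6*x^3 + 5*x^2 - 4*x + 4) dx. Term by term:
    ∫_0^4 4*x^6 dx = 65536/7;  ∫_0^4 4*x^5 dx = 8192/3;  ∫_0^4 -3*x^4 dx = -3072/5;
    ∫_0^4 6*x^3 dx = 384;  ∫_0^4 5*x^2 dx = 320/3;  ∫_0^4 -4*x dx = -32;
    ∫_0^4 4 dx = 16.
  Sum: 65536/7 + 8192/3 − 3072/5 + 384 + 320/3 − 32 + 16 = 1255088/105.
  ∫_0^4 u'(x)^2 dx = ∫_0^4 (36*x^4 + 24*x^3 - 8*x^2 - 4*x + 1) dx. Term by term:
    ∫_0^4 36*x^4 dx = 36864/5;  ∫_0^4 24*x^3 dx = 1536;  ∫_0^4 -8*x^2 dx = -512/3;
    ∫_0^4 -4*x dx = -32;  ∫_0^4 1 dx = 4.
  Sum: 36864/5 + 1536 − 512/3 − 32 + 4 = 130652/15.
Adding: ||u||_{H^1}^2 = 1255088/105 + 130652/15 = 2169652/105.


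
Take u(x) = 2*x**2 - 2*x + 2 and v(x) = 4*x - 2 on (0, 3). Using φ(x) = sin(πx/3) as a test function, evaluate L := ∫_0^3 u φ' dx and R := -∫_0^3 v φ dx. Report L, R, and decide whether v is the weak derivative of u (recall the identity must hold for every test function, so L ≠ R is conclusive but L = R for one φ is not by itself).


LHS = -24/π, RHS = -24/π. Yes, v = u' weakly.

u(x) = 2*x**2 - 2*x + 2, classical derivative u'(x) = 4*x - 2.
φ(x) = sin(πx/3), so φ'(x) = π*cos(π*x/3)/3.
Note φ(0) = φ(3) = 0, so the boundary term u·φ vanishes.
LHS = ∫_0^3 u(x) φ'(x) dx = ∫_0^3 (2*π*x^2*cos(π*x/3)/3 - 2*π*x*cos(π*x/3)/3 + 2*π*cos(π*x/3)/3) dx. Term by term:
  ∫_0^3 2*π*cos(π*x/3)/3 dx = 0;  ∫_0^3 -2*π*x*cos(π*x/3)/3 dx = 12/π;  ∫_0^3 2*π*x^2*cos(π*x/3)/3 dx = -36/π.
Sum: 0 + 12/π − 36/π = -24/π.
So LHS = -24/π.
∫_0^3 v(x) φ(x) dx = ∫_0^3 (4*x*sin(π*x/3) - 2*sin(π*x/3)) dx. Term by term:
  ∫_0^3 -2*sin(π*x/3) dx = -12/π;  ∫_0^3 4*x*sin(π*x/3) dx = 36/π.
Sum: -12/π + 36/π = 24/π.
So RHS = -∫_0^3 v(x) φ(x) dx = -24/π.
LHS = RHS, so the identity holds for this test φ.
Moreover u is smooth here and v(x) = u'(x) = 4*x - 2 pointwise, so the identity holds for every test function. Hence v is the weak derivative of u.


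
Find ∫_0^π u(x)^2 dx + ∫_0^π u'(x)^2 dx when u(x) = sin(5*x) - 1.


||u||_{H^1(0,π)}^2 = -4/5 + 14*π

u'(x) = 5*cos(5*x).
Expand u² and (u')² and integrate term by term on (0, π), using: for integers n ≥ 1, ∫_0^π sin²(nx) dx = ∫_0^π cos²(nx) dx = π/2; for n ≠ n', ∫_0^π sin(nx)sin(n'x) dx = ∫_0^π cos(nx)cos(n'x) dx = 0; and by product-to-sum, ∫_0^π sin(nx)cos(n'x) dx = ½∫_0^π [sin((n+n')x) + sin((n−n')x)] dx, which is 0 when n+n' is even and 2n/(n²−n'²) when n+n' is odd (it need not vanish on (0, π)). For the constant mode: ∫_0^π 1 dx = π, ∫_0^π cos(nx) dx = 0, ∫_0^π sin(nx) dx = (1−(−1)^n)/n.
  u² squared terms: (-1)²·∫1 dx = 1·π = π;  (1)²·∫sin(5x)² dx = 1·π/2 = π/2.
  u² cross terms: 2·(-1)·(1)·∫1·sin(5x) dx = -2·(2/5) = -4/5.
  So ∫_0^π u² dx = π + π/2 − 4/5 = -4/5 + 3*π/2.
  (u')² squared terms: (5)²·∫cos(5x)² dx = 25·π/2 = 25*π/2.
  So ∫_0^π (u')² dx = 25*π/2.
||u||_{H^1}^2 = (-4/5 + 3*π/2) + (25*π/2) = -4/5 + 14*π.


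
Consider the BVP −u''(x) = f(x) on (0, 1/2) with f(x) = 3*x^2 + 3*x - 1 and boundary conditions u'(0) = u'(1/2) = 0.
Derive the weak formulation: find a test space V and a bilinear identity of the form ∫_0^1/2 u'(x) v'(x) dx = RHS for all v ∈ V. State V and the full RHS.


V = H^1(0, 1/2) (no boundary constraint on v; u is determined up to an additive constant); weak form: ∫_0^1/2 u'v' dx = ∫_0^1/2 (3*x^2 + 3*x - 1) v dx for all v ∈ V.

Multiply both sides by a test function v and integrate from 0 to 1/2:
  ∫_0^1/2 −u''(x) v(x) dx = ∫_0^1/2 f(x) v(x) dx.
Integrate the LHS by parts once:
  ∫_0^1/2 −u'' v dx = −[u'(x) v(x)]_0^1/2 + ∫_0^1/2 u'(x) v'(x) dx.
Thus ∫_0^1/2 u'(x) v'(x) dx = ∫_0^1/2 f(x) v(x) dx + [u'(x) v(x)]_0^1/2.
Choose V so that boundary terms are either known or forced to vanish.
u has homogeneous Neumann: u'(0) = u'(1/2) = 0. So [u' v]_0^1/2 = 0·v(1/2) − 0·v(0) = 0 for any v; take V = H^1(0, 1/2).
Weak formulation: find u (satisfying any essential BC) such that ∫_0^1/2 u'(x) v'(x) dx = ∫_0^1/2 f v dx for all v ∈ V (homogeneous Neumann, so boundary terms vanish).
Substituting f(x) = 3*x^2 + 3*x - 1, the right-hand side is ∫_0^1/2 (3*x^2 + 3*x - 1) v dx.
Compatibility check (pure Neumann): taking v ≡ 1 ∈ V gives 0 = ∫_0^1/2 f dx + (0) − (0), i.e. ∫_0^1/2 f dx must equal u'(0) − u'(1/2) = 0. Indeed ∫_0^1/2 (3*x^2 + 3*x - 1) dx = 0, so the data are compatible. The solution is then unique only up to an additive constant (fix it e.g. by requiring ∫_0^1/2 u dx = 0).


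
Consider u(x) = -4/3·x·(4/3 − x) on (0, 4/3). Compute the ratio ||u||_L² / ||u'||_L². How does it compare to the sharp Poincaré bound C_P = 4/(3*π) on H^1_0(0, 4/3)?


||u||_L² / ||u'||_L² = 2*sqrt(10)/15 < C_P = 4/(3*π).

u(x) = -4/3·x·(4/3 − x), so u'(x) = 8*x/3 - 16/9.
u(x) = -4/3·x·(4/3 − x) vanishes at x = 0 and x = 4/3, so u ∈ H^1_0(0, 4/3). Differentiate via the product rule and integrate the resulting polynomials term by term.
  ∫_0^4/3 u² dx = ∫_0^4/3 (16*x^4/9 - 128*x^3/27 + 256*x^2/81) dx. Term by term:
    ∫_0^4/3 16*x^4/9 dx = 16384/10935;  ∫_0^4/3 -128*x^3/27 dx = -8192/2187;  ∫_0^4/3 256*x^2/81 dx = 16384/6561.
  Sum: 16384/10935 − 8192/2187 + 16384/6561 = 8192/32805.
  ∫_0^4/3 (u')² dx = ∫_0^4/3 (64*x^2/9 - 256*x/27 + 256/81) dx. Term by term:
    ∫_0^4/3 64*x^2/9 dx = 4096/729;  ∫_0^4/3 -256*x/27 dx = -2048/243;  ∫_0^4/3 256/81 dx = 1024/243.
  Sum: 4096/729 − 2048/243 + 1024/243 = 1024/729.
∫_0^4/3 u² dx = 8192/32805, so ||u||_L² = 64*sqrt(10)/405.
∫_0^4/3 (u')² dx = 1024/729, so ||u'||_L² = 32/27.
Ratio ||u||_L² / ||u'||_L² = 2*sqrt(10)/15.
Sharp Poincaré constant on H^1_0(0, 4/3) is C_P = L/π = 4/(3*π), achieved by sin(3*π/4·x).
A polynomial bump cannot attain the sharp Poincaré constant (only the first sine eigenfunction does), so the ratio is strictly less than C_P, consistent with ||u||_L² ≤ C_P ||u'||_L².


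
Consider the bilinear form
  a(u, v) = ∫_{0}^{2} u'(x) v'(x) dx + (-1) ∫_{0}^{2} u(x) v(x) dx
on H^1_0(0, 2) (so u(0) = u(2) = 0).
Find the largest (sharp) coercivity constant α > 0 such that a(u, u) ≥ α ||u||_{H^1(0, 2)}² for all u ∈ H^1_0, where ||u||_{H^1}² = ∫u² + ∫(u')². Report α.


α = (-4 + π^2)/(4 + π^2)

Coercivity of a(·,·) on H^1_0(0, 2) means a(u, u) ≥ α ||u||_{H^1}² for every u ∈ H^1_0.
The interval has length L = 2, and Poincaré/coercivity depend only on L. Here a(u, u) = ∫(u')² + (-1)·∫u².
Here c = -1 < 0 with |c| < (π/L)² = π^2/4, so coercivity still holds. The condition a(u,u) ≥ α||u||_{H^1}² reads (1−α)∫(u')² ≥ (α−c)∫u². Any admissible α is ≤ 1 (rapidly oscillating u have ∫u²/∫(u')² → 0), and α = 1 would force 0 ≥ (1−c)∫u², impossible since c < 1; so 1−α > 0. By the sharp Poincaré inequality on H^1_0 of an interval of length L, ∫(u')² ≥ (π/L)²∫u² with equality for the first sine mode sin(π(x−x₀)/L) (x₀ the left endpoint), so the inequality holds for all u iff (1−α)(π/L)² ≥ α − c, i.e. α ≤ ((π/L)² + c)/((π/L)² + 1) = (1 + c(L/π)²)/(1 + (L/π)²). (Direct route, valid since c ≤ 0: Poincaré gives c∫u² ≥ c(L/π)²∫(u')², so a(u,u) ≥ (1 + c(L/π)²)∫(u')², while ||u||_{H^1}² ≤ (1 + (L/π)²)∫(u')²; dividing yields the same α.) With (π/L)² = π^2/4 and c = -1, the largest admissible constant is α = ((π/L)² + c)/((π/L)² + 1).
Simplifying, α = (-4 + π^2)/(4 + π^2).


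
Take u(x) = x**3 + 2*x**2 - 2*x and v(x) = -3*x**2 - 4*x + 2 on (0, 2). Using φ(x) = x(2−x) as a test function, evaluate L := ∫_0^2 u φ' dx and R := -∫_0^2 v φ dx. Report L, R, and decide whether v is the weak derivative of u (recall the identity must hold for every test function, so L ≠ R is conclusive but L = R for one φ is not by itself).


LHS = -112/15, RHS = 112/15. No, v is not the weak derivative of u.

u(x) = x**3 + 2*x**2 - 2*x, classical derivative u'(x) = 3*x**2 + 4*x - 2.
φ(x) = x(2−x), so φ'(x) = 2 - 2*x.
Note φ(0) = φ(2) = 0, so the boundary term u·φ vanishes.
LHS = ∫_0^2 u(x) φ'(x) dx = ∫_0^2 (-2*x^4 - 2*x^3 + 8*x^2 - 4*x) dx. Term by term:
  ∫_0^2 -2*x^4 dx = -64/5;  ∫_0^2 -2*x^3 dx = -8;  ∫_0^2 8*x^2 dx = 64/3;
  ∫_0^2 -4*x dx = -8.
Sum: -64/5 − 8 + 64/3 − 8 = -112/15.
So LHS = -112/15.
∫_0^2 v(x) φ(x) dx = ∫_0^2 (3*x^4 - 2*x^3 - 10*x^2 + 4*x) dx. Term by term:
  ∫_0^2 3*x^4 dx = 96/5;  ∫_0^2 -2*x^3 dx = -8;  ∫_0^2 -10*x^2 dx = -80/3;
  ∫_0^2 4*x dx = 8.
Sum: 96/5 − 8 − 80/3 + 8 = -112/15.
So RHS = -∫_0^2 v(x) φ(x) dx = 112/15.
LHS − RHS = -224/15 ≠ 0, so the identity fails.
(For a valid weak derivative the identity must hold for EVERY test function, in particular this one. The failure shows v is NOT the weak derivative of u.)
Correct weak derivative would be u'(x) = 3*x**2 + 4*x - 2.


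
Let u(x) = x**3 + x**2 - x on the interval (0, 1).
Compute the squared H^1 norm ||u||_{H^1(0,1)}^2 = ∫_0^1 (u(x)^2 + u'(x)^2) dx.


||u||_{H^1}^2 = 227/70

The H^1 norm (squared) on an interval (0, L) is
  ||u||_{H^1}^2 = ∫_0^L u(x)^2 dx + ∫_0^L u'(x)^2 dx.
Compute u'(x) = 3*x**2 + 2*x - 1.
Then u(x)^2 = x**6 + 2*x**5 - x**4 - 2*x**3 + x**2 and u'(x)^2 = 9*x**4 + 12*x**3 - 2*x**2 - 4*x + 1.
Integrate each monomial from 0 to 1 using ∫_0^1 c·x^n dx = c·1^(n+1)/(n+1):
  ∫_0^1 u(x)^2 dx = ∫_0^1 (x^6 + 2*x^5 - x^4 - 2*x^3 + x^2) dx. Term by term:
    ∫_0^1 x^6 dx = 1/7;  ∫_0^1 2*x^5 dx = 1/3;  ∫_0^1 -x^4 dx = -1/5;
    ∫_0^1 -2*x^3 dx = -1/2;  ∫_0^1 x^2 dx = 1/3.
  Sum: 1/7 + 1/3 − 1/5 − 1/2 + 1/3 = 23/210.
  ∫_0^1 u'(x)^2 dx = ∫_0^1 (9*x^4 + 12*x^3 - 2*x^2 - 4*x + 1) dx. Term by term:
    ∫_0^1 9*x^4 dx = 9/5;  ∫_0^1 12*x^3 dx = 3;  ∫_0^1 -2*x^2 dx = -2/3;
    ∫_0^1 -4*x dx = -2;  ∫_0^1 1 dx = 1.
  Sum: 9/5 + 3 − 2/3 − 2 + 1 = 47/15.
Adding: ||u||_{H^1}^2 = 23/210 + 47/15 = 227/70.


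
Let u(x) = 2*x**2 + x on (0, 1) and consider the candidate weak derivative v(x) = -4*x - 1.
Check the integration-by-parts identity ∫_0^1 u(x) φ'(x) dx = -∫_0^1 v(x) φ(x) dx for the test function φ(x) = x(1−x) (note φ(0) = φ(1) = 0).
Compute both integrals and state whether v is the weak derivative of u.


LHS = -1/2, RHS = 1/2. No, v is not the weak derivative of u.

u(x) = 2*x**2 + x, classical derivative u'(x) = 4*x + 1.
φ(x) = x(1−x), so φ'(x) = 1 - 2*x.
Note φ(0) = φ(1) = 0, so the boundary term u·φ vanishes.
LHS = ∫_0^1 u(x) φ'(x) dx = ∫_0^1 (-4*x^3 + x) dx. Term by term:
  ∫_0^1 -4*x^3 dx = -1;  ∫_0^1 x dx = 1/2.
Sum: -1 + 1/2 = -1/2.
So LHS = -1/2.
∫_0^1 v(x) φ(x) dx = ∫_0^1 (4*x^3 - 3*x^2 - x) dx. Term by term:
  ∫_0^1 4*x^3 dx = 1;  ∫_0^1 -3*x^2 dx = -1;  ∫_0^1 -x dx = -1/2.
Sum: 1 − 1 − 1/2 = -1/2.
So RHS = -∫_0^1 v(x) φ(x) dx = 1/2.
LHS − RHS = -1 ≠ 0, so the identity fails.
(For a valid weak derivative the identity must hold for EVERY test function, in particular this one. The failure shows v is NOT the weak derivative of u.)
Correct weak derivative would be u'(x) = 4*x + 1.


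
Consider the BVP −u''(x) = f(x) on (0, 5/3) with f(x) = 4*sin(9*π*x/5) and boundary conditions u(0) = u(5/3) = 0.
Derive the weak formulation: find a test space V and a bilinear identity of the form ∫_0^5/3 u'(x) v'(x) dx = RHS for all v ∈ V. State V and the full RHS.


V = H^1_0(0, 5/3) (so v(0) = v(5/3) = 0); weak form: ∫_0^5/3 u'v' dx = ∫_0^5/3 (4*sin(9*π*x/5)) v dx for all v ∈ V.

Multiply both sides by a test function v and integrate from 0 to 5/3:
  ∫_0^5/3 −u''(x) v(x) dx = ∫_0^5/3 f(x) v(x) dx.
Integrate the LHS by parts once:
  ∫_0^5/3 −u'' v dx = −[u'(x) v(x)]_0^5/3 + ∫_0^5/3 u'(x) v'(x) dx.
Thus ∫_0^5/3 u'(x) v'(x) dx = ∫_0^5/3 f(x) v(x) dx + [u'(x) v(x)]_0^5/3.
Choose V so that boundary terms are either known or forced to vanish.
u is Dirichlet: u(0) = u(5/3) = 0. Let V = H^1_0(0, 5/3); then v(0) = v(5/3) = 0, and [u' v]_0^5/3 = 0.
Weak formulation: find u (satisfying any essential BC) such that ∫_0^5/3 u'(x) v'(x) dx = ∫_0^5/3 f v dx for all v ∈ V.
Substituting f(x) = 4*sin(9*π*x/5), the right-hand side is ∫_0^5/3 (4*sin(9*π*x/5)) v dx.


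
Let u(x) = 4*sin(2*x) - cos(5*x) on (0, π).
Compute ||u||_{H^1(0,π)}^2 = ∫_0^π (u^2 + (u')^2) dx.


||u||_{H^1(0,π)}^2 = 832/21 + 53*π

u'(x) = 5*sin(5*x) + 8*cos(2*x).
Expand u² and (u')² and integrate term by term on (0, π), using: for integers n ≥ 1, ∫_0^π sin²(nx) dx = ∫_0^π cos²(nx) dx = π/2; for n ≠ n', ∫_0^π sin(nx)sin(n'x) dx = ∫_0^π cos(nx)cos(n'x) dx = 0; and by product-to-sum, ∫_0^π sin(nx)cos(n'x) dx = ½∫_0^π [sin((n+n')x) + sin((n−n')x)] dx, which is 0 when n+n' is even and 2n/(n²−n'²) when n+n' is odd (it need not vanish on (0, π)).
  u² squared terms: (-1)²·∫cos(5x)² dx = 1·π/2 = π/2;  (4)²·∫sin(2x)² dx = 16·π/2 = 8*π.
  u² cross terms: 2·(-1)·(4)·∫cos(5x)·sin(2x) dx = -8·(-4/21) = 32/21.
  So ∫_0^π u² dx = π/2 + 8*π + 32/21 = 32/21 + 17*π/2.
  (u')² squared terms: (5)²·∫sin(5x)² dx = 25·π/2 = 25*π/2;  (8)²·∫cos(2x)² dx = 64·π/2 = 32*π.
  (u')² cross terms: 2·(5)·(8)·∫sin(5x)·cos(2x) dx = 80·(10/21) = 800/21.
  So ∫_0^π (u')² dx = 25*π/2 + 32*π + 800/21 = 800/21 + 89*π/2.
||u||_{H^1}^2 = (32/21 + 17*π/2) + (800/21 + 89*π/2) = 832/21 + 53*π.


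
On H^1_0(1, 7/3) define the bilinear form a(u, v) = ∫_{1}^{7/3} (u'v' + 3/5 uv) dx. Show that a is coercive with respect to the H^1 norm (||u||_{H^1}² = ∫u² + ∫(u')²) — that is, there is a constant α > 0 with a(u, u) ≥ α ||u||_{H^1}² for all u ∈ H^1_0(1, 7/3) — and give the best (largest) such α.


α = 3*(16 + 15*π^2)/(5*(16 + 9*π^2))

Coercivity of a(·,·) on H^1_0(1, 7/3) means a(u, u) ≥ α ||u||_{H^1}² for every u ∈ H^1_0.
The interval has length L = 4/3, and Poincaré/coercivity depend only on L. Here a(u, u) = ∫(u')² + (3/5)·∫u².
Here 0 < c = 3/5 < 1. The condition a(u,u) ≥ α||u||_{H^1}² reads (1−α)∫(u')² ≥ (α−c)∫u². Any admissible α is ≤ 1 (rapidly oscillating u have ∫u²/∫(u')² → 0), and α = 1 would force 0 ≥ (1−c)∫u², impossible since c < 1; so 1−α > 0. By the sharp Poincaré inequality on H^1_0 of an interval of length L, ∫(u')² ≥ (π/L)²∫u² with equality for the first sine mode sin(π(x−x₀)/L) (x₀ the left endpoint), so the inequality holds for all u iff (1−α)(π/L)² ≥ α − c, i.e. α ≤ ((π/L)² + c)/((π/L)² + 1) = (1 + c(L/π)²)/(1 + (L/π)²). With (π/L)² = 9*π^2/16 and c = 3/5, the largest admissible constant is α = ((π/L)² + c)/((π/L)² + 1).
Simplifying, α = 3*(16 + 15*π^2)/(5*(16 + 9*π^2)).


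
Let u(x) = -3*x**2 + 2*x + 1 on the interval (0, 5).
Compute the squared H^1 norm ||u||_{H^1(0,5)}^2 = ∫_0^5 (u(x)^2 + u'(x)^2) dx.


||u||_{H^1}^2 = 14825/3

The H^1 norm (squared) on an interval (0, L) is
  ||u||_{H^1}^2 = ∫_0^L u(x)^2 dx + ∫_0^L u'(x)^2 dx.
Compute u'(x) = 2 - 6*x.
Then u(x)^2 = 9*x**4 - 12*x**3 - 2*x**2 + 4*x + 1 and u'(x)^2 = 36*x**2 - 24*x + 4.
Integrate each monomial from 0 to 5 using ∫_0^5 c·x^n dx = c·5^(n+1)/(n+1):
  ∫_0^5 u(x)^2 dx = ∫_0^5 (9*x^4 - 12*x^3 - 2*x^2 + 4*x + 1) dx. Term by term:
    ∫_0^5 9*x^4 dx = 5625;  ∫_0^5 -12*x^3 dx = -1875;  ∫_0^5 -2*x^2 dx = -250/3;
    ∫_0^5 4*x dx = 50;  ∫_0^5 1 dx = 5.
  Sum: 5625 − 1875 − 250/3 + 50 + 5 = 11165/3.
  ∫_0^5 u'(x)^2 dx = ∫_0^5 (36*x^2 - 24*x + 4) dx. Term by term:
    ∫_0^5 36*x^2 dx = 1500;  ∫_0^5 -24*x dx = -300;  ∫_0^5 4 dx = 20.
  Sum: 1500 − 300 + 20 = 1220.
Adding: ||u||_{H^1}^2 = 11165/3 + 1220 = 14825/3.


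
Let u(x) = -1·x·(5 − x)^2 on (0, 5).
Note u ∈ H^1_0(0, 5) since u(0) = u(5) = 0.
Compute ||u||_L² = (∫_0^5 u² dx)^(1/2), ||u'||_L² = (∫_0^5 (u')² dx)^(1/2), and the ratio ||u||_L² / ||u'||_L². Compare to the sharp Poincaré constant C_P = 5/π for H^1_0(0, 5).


||u||_L² / ||u'||_L² = 5*sqrt(14)/14 < C_P = 5/π.

u(x) = -1·x·(5 − x)^2, so u'(x) = (5 - 3*x)*(x - 5).
u(x) = -1·x·(5 − x)^2 vanishes at x = 0 and x = 5, so u ∈ H^1_0(0, 5). Differentiate via the product rule and integrate the resulting polynomials term by term.
  ∫_0^5 u² dx = ∫_0^5 (x^6 - 20*x^5 + 150*x^4 - 500*x^3 + 625*x^2) dx. Term by term:
    ∫_0^5 x^6 dx = 78125/7;  ∫_0^5 -20*x^5 dx = -156250/3;  ∫_0^5 150*x^4 dx = 93750;
    ∫_0^5 -500*x^3 dx = -78125;  ∫_0^5 625*x^2 dx = 78125/3.
  Sum: 78125/7 − 156250/3 + 93750 − 78125 + 78125/3 = 15625/21.
  ∫_0^5 (u')² dx = ∫_0^5 (9*x^4 - 120*x^3 + 550*x^2 - 1000*x + 625) dx. Term by term:
    ∫_0^5 9*x^4 dx = 5625;  ∫_0^5 -120*x^3 dx = -18750;  ∫_0^5 550*x^2 dx = 68750/3;
    ∫_0^5 -1000*x dx = -12500;  ∫_0^5 625 dx = 3125.
  Sum: 5625 − 18750 + 68750/3 − 12500 + 3125 = 1250/3.
∫_0^5 u² dx = 15625/21, so ||u||_L² = 125*sqrt(21)/21.
∫_0^5 (u')² dx = 1250/3, so ||u'||_L² = 25*sqrt(6)/3.
Ratio ||u||_L² / ||u'||_L² = 5*sqrt(14)/14.
Sharp Poincaré constant on H^1_0(0, 5) is C_P = L/π = 5/π, achieved by sin(π/5·x).
A polynomial bump cannot attain the sharp Poincaré constant (only the first sine eigenfunction does), so the ratio is strictly less than C_P, consistent with ||u||_L² ≤ C_P ||u'||_L².


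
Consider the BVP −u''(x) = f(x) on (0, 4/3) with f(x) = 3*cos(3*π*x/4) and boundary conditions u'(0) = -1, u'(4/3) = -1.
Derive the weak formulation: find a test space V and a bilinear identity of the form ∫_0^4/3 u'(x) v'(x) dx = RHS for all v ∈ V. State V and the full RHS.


V = H^1(0, 4/3) (v unrestricted at boundary; u is determined up to an additive constant); weak form: ∫_0^4/3 u'v' dx = ∫_0^4/3 (3*cos(3*π*x/4)) v dx − v(4/3) + v(0) for all v ∈ V.

Multiply both sides by a test function v and integrate from 0 to 4/3:
  ∫_0^4/3 −u''(x) v(x) dx = ∫_0^4/3 f(x) v(x) dx.
Integrate the LHS by parts once:
  ∫_0^4/3 −u'' v dx = −[u'(x) v(x)]_0^4/3 + ∫_0^4/3 u'(x) v'(x) dx.
Thus ∫_0^4/3 u'(x) v'(x) dx = ∫_0^4/3 f(x) v(x) dx + [u'(x) v(x)]_0^4/3.
Choose V so that boundary terms are either known or forced to vanish.
u has inhomogeneous Neumann u'(0) = -1, u'(4/3) = -1. [u' v]_0^4/3 = (-1)·v(4/3) − (-1)·v(0) = − v(4/3) + v(0). Take V = H^1(0, 4/3); boundary term becomes part of RHS.
Weak formulation: find u (satisfying any essential BC) such that ∫_0^4/3 u'(x) v'(x) dx = ∫_0^4/3 f v dx − v(4/3) + v(0) for all v ∈ V (Neumann data are natural BCs: they enter the RHS as boundary terms).
Substituting f(x) = 3*cos(3*π*x/4), the right-hand side is ∫_0^4/3 (3*cos(3*π*x/4)) v dx − v(4/3) + v(0).
Compatibility check (pure Neumann): taking v ≡ 1 ∈ V gives 0 = ∫_0^4/3 f dx + (-1) − (-1), i.e. ∫_0^4/3 f dx must equal u'(0) − u'(4/3) = 0. Indeed ∫_0^4/3 (3*cos(3*π*x/4)) dx = 0, so the data are compatible. The solution is then unique only up to an additive constant (fix it e.g. by requiring ∫_0^4/3 u dx = 0).


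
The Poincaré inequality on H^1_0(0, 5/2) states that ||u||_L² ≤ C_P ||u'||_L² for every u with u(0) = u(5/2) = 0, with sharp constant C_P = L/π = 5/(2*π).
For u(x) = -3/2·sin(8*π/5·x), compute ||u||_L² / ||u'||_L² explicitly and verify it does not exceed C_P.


||u||_L² / ||u'||_L² = 5/(8*π) < C_P = 5/(2*π).

u(x) = -3/2·sin(8*π/5·x), so u'(x) = -12*π*cos(8*π*x/5)/5.
Writing u(x) = A·sin(kπx/L) with A = -3/2 and k = 4, use ∫_0^L sin²(kπx/L) dx = L/2 and ∫_0^L cos²(kπx/L) dx = L/2.
u² = 9/4·sin²(8*π/5·x) and (u')² = 144*π^2/25·cos²(8*π/5·x), and each of sin², cos² integrates to L/2 = 5/4 over (0, 5/2).
∫_0^5/2 u² dx = 45/16, so ||u||_L² = 3*sqrt(5)/4.
∫_0^5/2 (u')² dx = 36*π^2/5, so ||u'||_L² = 6*sqrt(5)*π/5.
Ratio ||u||_L² / ||u'||_L² = 5/(8*π).
Sharp Poincaré constant on H^1_0(0, 5/2) is C_P = L/π = 5/(2*π), achieved by sin(2*π/5·x).
This is the k = 4 harmonic; the ratio L/(kπ) is strictly less than C_P = L/π, consistent with the sharp inequality ||u||_L² ≤ C_P ||u'||_L².


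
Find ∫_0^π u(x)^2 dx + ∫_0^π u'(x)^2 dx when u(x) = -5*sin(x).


||u||_{H^1(0,π)}^2 = 25*π

u'(x) = -5*cos(x).
Expand u² and (u')² and integrate term by term on (0, π), using: for integers n ≥ 1, ∫_0^π sin²(nx) dx = ∫_0^π cos²(nx) dx = π/2; for n ≠ n', ∫_0^π sin(nx)sin(n'x) dx = ∫_0^π cos(nx)cos(n'x) dx = 0; and by product-to-sum, ∫_0^π sin(nx)cos(n'x) dx = ½∫_0^π [sin((n+n')x) + sin((n−n')x)] dx, which is 0 when n+n' is even and 2n/(n²−n'²) when n+n' is odd (it need not vanish on (0, π)).
  u² squared terms: (-5)²·∫sin(x)² dx = 25·π/2 = 25*π/2.
  So ∫_0^π u² dx = 25*π/2.
  (u')² squared terms: (-5)²·∫cos(x)² dx = 25·π/2 = 25*π/2.
  So ∫_0^π (u')² dx = 25*π/2.
||u||_{H^1}^2 = (25*π/2) + (25*π/2) = 25*π.


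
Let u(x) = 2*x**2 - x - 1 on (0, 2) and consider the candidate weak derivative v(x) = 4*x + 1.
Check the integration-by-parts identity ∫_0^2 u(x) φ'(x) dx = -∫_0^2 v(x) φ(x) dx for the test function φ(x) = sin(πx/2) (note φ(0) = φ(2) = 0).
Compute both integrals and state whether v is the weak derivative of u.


LHS = -12/π, RHS = -20/π. No, v is not the weak derivative of u.

u(x) = 2*x**2 - x - 1, classical derivative u'(x) = 4*x - 1.
φ(x) = sin(πx/2), so φ'(x) = π*cos(π*x/2)/2.
Note φ(0) = φ(2) = 0, so the boundary term u·φ vanishes.
LHS = ∫_0^2 u(x) φ'(x) dx = ∫_0^2 (π*x^2*cos(π*x/2) - π*x*cos(π*x/2)/2 - π*cos(π*x/2)/2) dx. Term by term:
  ∫_0^2 -π*cos(π*x/2)/2 dx = 0;  ∫_0^2 π*x^2*cos(π*x/2) dx = -16/π;  ∫_0^2 -π*x*cos(π*x/2)/2 dx = 4/π.
Sum: 0 − 16/π + 4/π = -12/π.
So LHS = -12/π.
∫_0^2 v(x) φ(x) dx = ∫_0^2 (4*x*sin(π*x/2) + sin(π*x/2)) dx. Term by term:
  ∫_0^2 4*x*sin(π*x/2) dx = 16/π;  ∫_0^2 sin(π*x/2) dx = 4/π.
Sum: 16/π + 4/π = 20/π.
So RHS = -∫_0^2 v(x) φ(x) dx = -20/π.
LHS − RHS = 8/π ≠ 0, so the identity fails.
(For a valid weak derivative the identity must hold for EVERY test function, in particular this one. The failure shows v is NOT the weak derivative of u.)
Correct weak derivative would be u'(x) = 4*x - 1.


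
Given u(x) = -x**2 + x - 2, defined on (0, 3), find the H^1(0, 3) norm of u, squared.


||u||_{H^1}^2 = 681/10

The H^1 norm (squared) on an interval (0, L) is
  ||u||_{H^1}^2 = ∫_0^L u(x)^2 dx + ∫_0^L u'(x)^2 dx.
Compute u'(x) = 1 - 2*x.
Then u(x)^2 = x**4 - 2*x**3 + 5*x**2 - 4*x + 4 and u'(x)^2 = 4*x**2 - 4*x + 1.
Integrate each monomial from 0 to 3 using ∫_0^3 c·x^n dx = c·3^(n+1)/(n+1):
  ∫_0^3 u(x)^2 dx = ∫_0^3 (x^4 - 2*x^3 + 5*x^2 - 4*x + 4) dx. Term by term:
    ∫_0^3 x^4 dx = 243/5;  ∫_0^3 -2*x^3 dx = -81/2;  ∫_0^3 5*x^2 dx = 45;
    ∫_0^3 -4*x dx = -18;  ∫_0^3 4 dx = 12.
  Sum: 243/5 − 81/2 + 45 − 18 + 12 = 471/10.
  ∫_0^3 u'(x)^2 dx = ∫_0^3 (4*x^2 - 4*x + 1) dx. Term by term:
    ∫_0^3 4*x^2 dx = 36;  ∫_0^3 -4*x dx = -18;  ∫_0^3 1 dx = 3.
  Sum: 36 − 18 + 3 = 21.
Adding: ||u||_{H^1}^2 = 471/10 + 21 = 681/10.


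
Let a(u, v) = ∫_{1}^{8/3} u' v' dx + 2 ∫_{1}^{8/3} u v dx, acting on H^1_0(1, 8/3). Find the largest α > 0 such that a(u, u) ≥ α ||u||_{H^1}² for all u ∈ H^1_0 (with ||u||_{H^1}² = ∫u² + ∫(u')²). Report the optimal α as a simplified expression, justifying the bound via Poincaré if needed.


α = 1

Coercivity of a(·,·) on H^1_0(1, 8/3) means a(u, u) ≥ α ||u||_{H^1}² for every u ∈ H^1_0.
The interval has length L = 5/3, and Poincaré/coercivity depend only on L. Here a(u, u) = ∫(u')² + (2)·∫u².
Here c = 2 ≥ 1, so a(u,u) = ∫(u')² + c∫u² ≥ ∫(u')² + ∫u² = ||u||_{H^1}², i.e. α = 1 works. No larger α is possible: a(u,u) ≥ α||u||_{H^1}² means (1−α)∫(u')² ≥ (α−c)∫u², and for the modes u_n = sin(nπ(x−x₀)/L) (x₀ the left endpoint) one has ∫u_n²/∫(u_n')² = (L/(nπ))² → 0, so a(u_n,u_n)/||u_n||_{H^1}² → 1. Hence the optimal constant is α = 1.
Therefore α = 1.


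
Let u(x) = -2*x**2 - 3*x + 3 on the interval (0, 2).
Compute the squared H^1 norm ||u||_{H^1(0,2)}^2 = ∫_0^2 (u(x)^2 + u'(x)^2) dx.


||u||_{H^1}^2 = 2344/15

The H^1 norm (squared) on an interval (0, L) is
  ||u||_{H^1}^2 = ∫_0^L u(x)^2 dx + ∫_0^L u'(x)^2 dx.
Compute u'(x) = -4*x - 3.
Then u(x)^2 = 4*x**4 + 12*x**3 - 3*x**2 - 18*x + 9 and u'(x)^2 = 16*x**2 + 24*x + 9.
Integrate each monomial from 0 to 2 using ∫_0^2 c·x^n dx = c·2^(n+1)/(n+1):
  ∫_0^2 u(x)^2 dx = ∫_0^2 (4*x^4 + 12*x^3 - 3*x^2 - 18*x + 9) dx. Term by term:
    ∫_0^2 4*x^4 dx = 128/5;  ∫_0^2 12*x^3 dx = 48;  ∫_0^2 -3*x^2 dx = -8;
    ∫_0^2 -18*x dx = -36;  ∫_0^2 9 dx = 18.
  Sum: 128/5 + 48 − 8 − 36 + 18 = 238/5.
  ∫_0^2 u'(x)^2 dx = ∫_0^2 (16*x^2 + 24*x + 9) dx. Term by term:
    ∫_0^2 16*x^2 dx = 128/3;  ∫_0^2 24*x dx = 48;  ∫_0^2 9 dx = 18.
  Sum: 128/3 + 48 + 18 = 326/3.
Adding: ||u||_{H^1}^2 = 238/5 + 326/3 = 2344/15.


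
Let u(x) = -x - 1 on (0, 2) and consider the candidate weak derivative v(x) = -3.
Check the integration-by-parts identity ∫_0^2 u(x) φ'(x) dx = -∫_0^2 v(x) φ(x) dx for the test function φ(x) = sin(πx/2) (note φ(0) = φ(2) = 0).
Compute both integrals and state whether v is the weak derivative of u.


LHS = 4/π, RHS = 12/π. No, v is not the weak derivative of u.

u(x) = -x - 1, classical derivative u'(x) = -1.
φ(x) = sin(πx/2), so φ'(x) = π*cos(π*x/2)/2.
Note φ(0) = φ(2) = 0, so the boundary term u·φ vanishes.
LHS = ∫_0^2 u(x) φ'(x) dx = ∫_0^2 (-π*x*cos(π*x/2)/2 - π*cos(π*x/2)/2) dx. Term by term:
  ∫_0^2 -π*cos(π*x/2)/2 dx = 0;  ∫_0^2 -π*x*cos(π*x/2)/2 dx = 4/π.
Sum: 0 + 4/π = 4/π.
So LHS = 4/π.
∫_0^2 v(x) φ(x) dx = ∫_0^2 (-3*sin(π*x/2)) dx. Term by term:
  ∫_0^2 -3*sin(π*x/2) dx = -12/π.
So RHS = -∫_0^2 v(x) φ(x) dx = 12/π.
LHS − RHS = -8/π ≠ 0, so the identity fails.
(For a valid weak derivative the identity must hold for EVERY test function, in particular this one. The failure shows v is NOT the weak derivative of u.)
Correct weak derivative would be u'(x) = -1.


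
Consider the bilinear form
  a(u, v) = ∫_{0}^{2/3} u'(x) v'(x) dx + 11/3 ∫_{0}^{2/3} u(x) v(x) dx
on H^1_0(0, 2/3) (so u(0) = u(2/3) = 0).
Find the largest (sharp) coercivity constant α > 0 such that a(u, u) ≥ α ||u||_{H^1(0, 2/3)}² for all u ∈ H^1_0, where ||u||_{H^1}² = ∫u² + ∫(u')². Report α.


α = 1

Coercivity of a(·,·) on H^1_0(0, 2/3) means a(u, u) ≥ α ||u||_{H^1}² for every u ∈ H^1_0.
The interval has length L = 2/3, and Poincaré/coercivity depend only on L. Here a(u, u) = ∫(u')² + (11/3)·∫u².
Here c = 11/3 ≥ 1, so a(u,u) = ∫(u')² + c∫u² ≥ ∫(u')² + ∫u² = ||u||_{H^1}², i.e. α = 1 works. No larger α is possible: a(u,u) ≥ α||u||_{H^1}² means (1−α)∫(u')² ≥ (α−c)∫u², and for the modes u_n = sin(nπ(x−x₀)/L) (x₀ the left endpoint) one has ∫u_n²/∫(u_n')² = (L/(nπ))² → 0, so a(u_n,u_n)/||u_n||_{H^1}² → 1. Hence the optimal constant is α = 1.
Therefore α = 1.


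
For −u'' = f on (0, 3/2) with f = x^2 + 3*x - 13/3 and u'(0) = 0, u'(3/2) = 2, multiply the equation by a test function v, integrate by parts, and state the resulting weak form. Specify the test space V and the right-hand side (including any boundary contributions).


V = H^1(0, 3/2) (v unrestricted at boundary; u is determined up to an additive constant); weak form: ∫_0^3/2 u'v' dx = ∫_0^3/2 (x^2 + 3*x - 13/3) v dx + 2·v(3/2) for all v ∈ V.

Multiply both sides by a test function v and integrate from 0 to 3/2:
  ∫_0^3/2 −u''(x) v(x) dx = ∫_0^3/2 f(x) v(x) dx.
Integrate the LHS by parts once:
  ∫_0^3/2 −u'' v dx = −[u'(x) v(x)]_0^3/2 + ∫_0^3/2 u'(x) v'(x) dx.
Thus ∫_0^3/2 u'(x) v'(x) dx = ∫_0^3/2 f(x) v(x) dx + [u'(x) v(x)]_0^3/2.
Choose V so that boundary terms are either known or forced to vanish.
u has inhomogeneous Neumann u'(0) = 0, u'(3/2) = 2. [u' v]_0^3/2 = (2)·v(3/2) − (0)·v(0) = 2·v(3/2). Take V = H^1(0, 3/2); boundary term becomes part of RHS.
Weak formulation: find u (satisfying any essential BC) such that ∫_0^3/2 u'(x) v'(x) dx = ∫_0^3/2 f v dx + 2·v(3/2) for all v ∈ V (Neumann data are natural BCs: they enter the RHS as boundary terms).
Substituting f(x) = x^2 + 3*x - 13/3, the right-hand side is ∫_0^3/2 (x^2 + 3*x - 13/3) v dx + 2·v(3/2).
Compatibility check (pure Neumann): taking v ≡ 1 ∈ V gives 0 = ∫_0^3/2 f dx + (2) − (0), i.e. ∫_0^3/2 f dx must equal u'(0) − u'(3/2) = -2. Indeed ∫_0^3/2 (x^2 + 3*x - 13/3) dx = -2, so the data are compatible. The solution is then unique only up to an additive constant (fix it e.g. by requiring ∫_0^3/2 u dx = 0).
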